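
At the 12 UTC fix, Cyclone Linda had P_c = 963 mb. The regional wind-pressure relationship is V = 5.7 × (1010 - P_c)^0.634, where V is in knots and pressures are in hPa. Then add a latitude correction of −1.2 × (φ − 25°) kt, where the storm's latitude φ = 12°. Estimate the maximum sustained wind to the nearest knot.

ΔP = 1010 − 963 = 47 mb.
47^0.634 ≈ 11.484.
V ≈ 5.7 × 11.484 ≈ 65.5 kt.
Latitude correction: −1.2 × (12 − 25) = 15.6 kt.
Corrected V ≈ 81.1 kt → 81 kt.

81 kt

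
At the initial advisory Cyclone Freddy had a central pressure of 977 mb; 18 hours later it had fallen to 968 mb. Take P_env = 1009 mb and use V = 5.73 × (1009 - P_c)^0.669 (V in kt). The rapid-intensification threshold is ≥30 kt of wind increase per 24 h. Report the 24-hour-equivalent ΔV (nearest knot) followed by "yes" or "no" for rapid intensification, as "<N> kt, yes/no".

V₁: ΔP = 32, V ≈ 5.73 × 32^0.669 ≈ 58.22 kt.
V₂: ΔP = 41, V ≈ 5.73 × 41^0.669 ≈ 68.72 kt.
ΔV over 18 h = 10.50 kt → 24 h equivalent = 10.50 × 24/18 ≈ 14.00 kt.
14 kt < 30 kt ⇒ not rapid intensification.

14 kt, no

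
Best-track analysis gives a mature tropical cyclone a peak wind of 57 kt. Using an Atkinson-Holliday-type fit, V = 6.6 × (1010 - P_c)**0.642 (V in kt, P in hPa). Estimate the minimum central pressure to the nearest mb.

ΔP = (V / 6.6)^(1/0.642) = (57/6.6)^1.558.
57/6.6 = 8.636; 8.636^1.558 ≈ 28.74 mb.
P_c = 1010 − 28.74 = 981.26 ≈ 981 mb.

981 mb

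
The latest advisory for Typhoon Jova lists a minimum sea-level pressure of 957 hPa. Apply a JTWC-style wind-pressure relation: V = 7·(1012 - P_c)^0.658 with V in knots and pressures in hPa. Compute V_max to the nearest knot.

98 kt

ΔP = 1012 − 957 = 55 hPa.
55^0.658 ≈ 13.969.
V ≈ 7 × 13.969 ≈ 97.8 kt.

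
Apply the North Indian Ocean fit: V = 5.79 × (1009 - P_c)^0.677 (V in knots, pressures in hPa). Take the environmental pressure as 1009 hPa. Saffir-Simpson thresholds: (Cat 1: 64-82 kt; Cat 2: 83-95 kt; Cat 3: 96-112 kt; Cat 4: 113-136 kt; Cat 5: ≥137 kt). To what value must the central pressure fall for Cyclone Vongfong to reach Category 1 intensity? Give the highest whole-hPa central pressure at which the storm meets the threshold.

Category 1 begins at V = 64 kt.
Required ΔP = (64/5.79)^(1/0.677) = 11.054^1.477 ≈ 34.78 hPa.
P_c ≤ 1009 − 34.78 = 974.22, so the highest integer P_c is 974 hPa.

974 hPa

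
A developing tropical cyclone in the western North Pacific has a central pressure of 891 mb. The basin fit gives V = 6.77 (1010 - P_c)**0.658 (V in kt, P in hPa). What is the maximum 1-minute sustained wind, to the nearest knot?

157 kt

ΔP = 1010 − 891 = 119 mb.
119^0.658 ≈ 23.212.
V ≈ 6.77 × 23.212 ≈ 157.1 kt.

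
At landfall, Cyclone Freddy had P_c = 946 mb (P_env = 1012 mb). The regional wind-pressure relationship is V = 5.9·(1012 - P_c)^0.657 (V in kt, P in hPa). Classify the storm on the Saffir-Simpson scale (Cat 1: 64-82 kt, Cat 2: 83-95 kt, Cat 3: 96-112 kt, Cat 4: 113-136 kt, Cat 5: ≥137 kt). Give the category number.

ΔP = 1012 − 946 = 66 mb.
V ≈ 5.9 × 66^0.657 = 5.9 × 15.68 ≈ 93 kt.
93 kt falls in the Category 2 band.

2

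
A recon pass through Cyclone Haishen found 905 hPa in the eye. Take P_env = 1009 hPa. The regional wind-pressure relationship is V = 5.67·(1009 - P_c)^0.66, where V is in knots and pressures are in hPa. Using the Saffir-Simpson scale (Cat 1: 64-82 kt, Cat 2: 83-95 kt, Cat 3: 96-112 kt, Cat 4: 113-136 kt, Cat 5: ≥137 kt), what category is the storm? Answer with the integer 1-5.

ΔP = 1009 − 905 = 104 hPa.
V ≈ 5.67 × 104^0.66 = 5.67 × 21.44 ≈ 122 kt.
122 kt falls in the Category 4 band.

4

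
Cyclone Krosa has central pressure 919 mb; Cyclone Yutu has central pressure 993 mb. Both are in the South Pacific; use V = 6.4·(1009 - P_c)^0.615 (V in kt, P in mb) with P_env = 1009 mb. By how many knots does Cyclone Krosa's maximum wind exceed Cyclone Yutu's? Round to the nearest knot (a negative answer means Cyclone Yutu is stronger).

Cyclone Krosa: ΔP = 90; V ≈ 6.4 × 90^0.615 ≈ 101.87 kt.
Cyclone Yutu: ΔP = 16; V ≈ 6.4 × 16^0.615 ≈ 35.21 kt.
Difference ≈ 101.87 − 35.21 = 66.66 → 67 kt.

67 kt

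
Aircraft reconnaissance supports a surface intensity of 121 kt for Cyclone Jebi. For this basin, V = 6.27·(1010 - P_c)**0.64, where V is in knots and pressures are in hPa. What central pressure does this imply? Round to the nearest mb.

908 mb

ΔP = (V / 6.27)^(1/0.64) = (121/6.27)^1.562.
121/6.27 = 19.298; 19.298^1.562 ≈ 102.01 mb.
P_c = 1010 − 102.01 = 907.99 ≈ 908 mb.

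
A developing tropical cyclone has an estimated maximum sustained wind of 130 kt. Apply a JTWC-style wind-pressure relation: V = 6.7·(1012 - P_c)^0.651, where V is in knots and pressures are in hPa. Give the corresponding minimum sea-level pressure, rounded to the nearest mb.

ΔP = (V / 6.7)^(1/0.651) = (130/6.7)^1.536.
130/6.7 = 19.403; 19.403^1.536 ≈ 95.12 mb.
P_c = 1012 − 95.12 = 916.88 ≈ 917 mb.

917 mb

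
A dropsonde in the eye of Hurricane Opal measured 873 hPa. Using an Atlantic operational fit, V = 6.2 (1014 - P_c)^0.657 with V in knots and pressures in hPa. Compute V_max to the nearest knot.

160 kt

ΔP = 1014 − 873 = 141 hPa.
141^0.657 ≈ 25.825.
V ≈ 6.2 × 25.825 ≈ 160.1 kt.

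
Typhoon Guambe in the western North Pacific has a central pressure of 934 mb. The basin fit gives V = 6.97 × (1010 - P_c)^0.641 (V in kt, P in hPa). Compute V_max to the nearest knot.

112 kt

ΔP = 1010 − 934 = 76 mb.
76^0.641 ≈ 16.055.
V ≈ 6.97 × 16.055 ≈ 111.9 kt.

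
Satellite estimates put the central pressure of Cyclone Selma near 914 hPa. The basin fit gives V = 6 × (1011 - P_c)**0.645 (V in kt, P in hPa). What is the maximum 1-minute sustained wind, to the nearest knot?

ΔP = 1011 − 914 = 97 hPa.
97^0.645 ≈ 19.119.
V ≈ 6 × 19.119 ≈ 114.7 kt.

115 kt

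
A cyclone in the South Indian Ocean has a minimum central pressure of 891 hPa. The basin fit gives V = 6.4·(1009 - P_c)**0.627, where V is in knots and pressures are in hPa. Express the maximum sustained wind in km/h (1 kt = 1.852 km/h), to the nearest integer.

236 km/h

ΔP = 1009 − 891 = 118 hPa.
V ≈ 6.4 × 118^0.627 = 6.4 × 19.910 ≈ 127.424 kt.
127.424 × 1.852 ≈ 235.99 km/h → 236 km/h.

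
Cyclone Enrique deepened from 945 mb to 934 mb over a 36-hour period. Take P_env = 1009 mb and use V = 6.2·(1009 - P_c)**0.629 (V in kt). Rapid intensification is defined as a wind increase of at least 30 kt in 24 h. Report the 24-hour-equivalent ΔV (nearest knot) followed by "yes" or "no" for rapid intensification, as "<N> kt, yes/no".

6 kt, no

V₁: ΔP = 64, V ≈ 6.2 × 64^0.629 ≈ 84.82 kt.
V₂: ΔP = 75, V ≈ 6.2 × 75^0.629 ≈ 93.71 kt.
ΔV over 36 h = 8.89 kt → 24 h equivalent = 8.89 × 24/36 ≈ 5.93 kt.
6 kt < 30 kt ⇒ not rapid intensification.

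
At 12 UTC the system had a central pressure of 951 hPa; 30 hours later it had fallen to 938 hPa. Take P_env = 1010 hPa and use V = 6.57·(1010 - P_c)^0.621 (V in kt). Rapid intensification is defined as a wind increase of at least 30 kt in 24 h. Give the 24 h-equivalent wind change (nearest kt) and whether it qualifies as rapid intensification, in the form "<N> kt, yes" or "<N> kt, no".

9 kt, no

V₁: ΔP = 59, V ≈ 6.57 × 59^0.621 ≈ 82.65 kt.
V₂: ΔP = 72, V ≈ 6.57 × 72^0.621 ≈ 93.53 kt.
ΔV over 30 h = 10.88 kt → 24 h equivalent = 10.88 × 24/30 ≈ 8.70 kt.
9 kt < 30 kt ⇒ not rapid intensification.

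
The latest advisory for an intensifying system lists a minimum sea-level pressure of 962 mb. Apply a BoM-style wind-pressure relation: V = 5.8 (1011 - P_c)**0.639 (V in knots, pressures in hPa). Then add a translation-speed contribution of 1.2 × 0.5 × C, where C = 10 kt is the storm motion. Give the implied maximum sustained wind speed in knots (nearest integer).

ΔP = 1011 − 962 = 49 mb.
49^0.639 ≈ 12.024.
V ≈ 5.8 × 12.024 ≈ 69.7 kt.
Translation term: 1.2 × 0.5 × 10 = 6 kt.
Corrected V ≈ 75.7 kt → 76 kt.

76 kt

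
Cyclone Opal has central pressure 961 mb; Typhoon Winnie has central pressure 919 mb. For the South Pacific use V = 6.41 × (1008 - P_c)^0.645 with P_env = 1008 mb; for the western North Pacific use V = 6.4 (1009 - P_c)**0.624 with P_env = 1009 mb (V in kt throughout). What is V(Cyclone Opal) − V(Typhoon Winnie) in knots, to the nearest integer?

-29 kt

Cyclone Opal: ΔP = 47; V ≈ 6.41 × 47^0.645 ≈ 76.80 kt.
Typhoon Winnie: ΔP = 90; V ≈ 6.4 × 90^0.624 ≈ 106.08 kt.
Difference ≈ 76.80 − 106.08 = -29.28 → -29 kt.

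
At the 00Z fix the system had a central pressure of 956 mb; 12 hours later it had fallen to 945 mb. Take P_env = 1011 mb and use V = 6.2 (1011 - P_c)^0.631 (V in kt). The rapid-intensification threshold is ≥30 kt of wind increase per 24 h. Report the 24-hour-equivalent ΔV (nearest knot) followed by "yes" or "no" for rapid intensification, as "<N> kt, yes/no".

19 kt, no

V₁: ΔP = 55, V ≈ 6.2 × 55^0.631 ≈ 77.72 kt.
V₂: ΔP = 66, V ≈ 6.2 × 66^0.631 ≈ 87.20 kt.
ΔV over 12 h = 9.48 kt → 24 h equivalent = 9.48 × 24/12 ≈ 18.96 kt.
19 kt < 30 kt ⇒ not rapid intensification.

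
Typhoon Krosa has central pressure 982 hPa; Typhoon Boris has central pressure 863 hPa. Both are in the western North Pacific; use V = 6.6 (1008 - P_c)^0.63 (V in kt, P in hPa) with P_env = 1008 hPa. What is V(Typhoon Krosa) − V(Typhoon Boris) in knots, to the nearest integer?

-100 kt

Typhoon Krosa: ΔP = 26; V ≈ 6.6 × 26^0.63 ≈ 51.40 kt.
Typhoon Boris: ΔP = 145; V ≈ 6.6 × 145^0.63 ≈ 151.78 kt.
Difference ≈ 51.40 − 151.78 = -100.38 → -100 kt.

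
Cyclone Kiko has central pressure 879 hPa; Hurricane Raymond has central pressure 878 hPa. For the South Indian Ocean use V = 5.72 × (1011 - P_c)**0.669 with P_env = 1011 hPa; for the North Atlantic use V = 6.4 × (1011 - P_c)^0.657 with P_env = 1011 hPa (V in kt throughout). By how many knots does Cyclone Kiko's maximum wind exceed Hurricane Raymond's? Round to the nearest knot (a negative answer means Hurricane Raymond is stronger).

-9 kt

Cyclone Kiko: ΔP = 132; V ≈ 5.72 × 132^0.669 ≈ 149.99 kt.
Hurricane Raymond: ΔP = 133; V ≈ 6.4 × 133^0.657 ≈ 159.06 kt.
Difference ≈ 149.99 − 159.06 = -9.07 → -9 kt.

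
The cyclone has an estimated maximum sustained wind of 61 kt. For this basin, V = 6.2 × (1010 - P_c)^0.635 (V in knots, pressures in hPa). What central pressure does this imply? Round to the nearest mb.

973 mb

ΔP = (V / 6.2)^(1/0.635) = (61/6.2)^1.575.
61/6.2 = 9.839; 9.839^1.575 ≈ 36.62 mb.
P_c = 1010 − 36.62 = 973.38 ≈ 973 mb.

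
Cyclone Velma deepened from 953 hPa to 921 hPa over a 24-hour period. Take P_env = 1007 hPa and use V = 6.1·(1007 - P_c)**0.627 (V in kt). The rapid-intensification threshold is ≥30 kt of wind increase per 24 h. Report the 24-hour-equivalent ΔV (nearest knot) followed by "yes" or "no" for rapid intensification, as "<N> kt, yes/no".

25 kt, no

V₁: ΔP = 54, V ≈ 6.1 × 54^0.627 ≈ 74.39 kt.
V₂: ΔP = 86, V ≈ 6.1 × 86^0.627 ≈ 99.60 kt.
ΔV over 24 h = 25.21 kt → 24 h equivalent = 25.21 × 24/24 ≈ 25.21 kt.
25 kt < 30 kt ⇒ not rapid intensification.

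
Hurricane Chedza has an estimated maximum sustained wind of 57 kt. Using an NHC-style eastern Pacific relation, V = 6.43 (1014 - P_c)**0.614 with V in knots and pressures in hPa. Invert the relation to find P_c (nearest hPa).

ΔP = (V / 6.43)^(1/0.614) = (57/6.43)^1.629.
57/6.43 = 8.865; 8.865^1.629 ≈ 34.95 hPa.
P_c = 1014 − 34.95 = 979.05 ≈ 979 hPa.

979 hPa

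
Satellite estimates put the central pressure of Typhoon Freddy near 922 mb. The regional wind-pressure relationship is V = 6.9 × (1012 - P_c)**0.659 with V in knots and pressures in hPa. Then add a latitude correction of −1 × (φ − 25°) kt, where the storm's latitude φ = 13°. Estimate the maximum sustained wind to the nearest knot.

146 kt

ΔP = 1012 − 922 = 90 mb.
90^0.659 ≈ 19.402.
V ≈ 6.9 × 19.402 ≈ 133.9 kt.
Latitude correction: −1 × (13 − 25) = 12 kt.
Corrected V ≈ 145.9 kt → 146 kt.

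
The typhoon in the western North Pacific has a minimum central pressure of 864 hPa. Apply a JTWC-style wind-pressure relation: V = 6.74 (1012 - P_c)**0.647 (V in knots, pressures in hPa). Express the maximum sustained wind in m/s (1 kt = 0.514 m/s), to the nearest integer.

ΔP = 1012 − 864 = 148 hPa.
V ≈ 6.74 × 148^0.647 = 6.74 × 25.361 ≈ 170.930 kt.
170.930 × 0.514 ≈ 87.86 m/s → 88 m/s.

88 m/s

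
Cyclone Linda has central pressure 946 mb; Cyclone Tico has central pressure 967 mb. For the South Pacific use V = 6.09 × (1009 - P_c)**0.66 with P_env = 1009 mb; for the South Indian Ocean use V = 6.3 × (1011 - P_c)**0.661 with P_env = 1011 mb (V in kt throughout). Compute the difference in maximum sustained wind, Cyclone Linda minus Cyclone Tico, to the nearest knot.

Cyclone Linda: ΔP = 63; V ≈ 6.09 × 63^0.66 ≈ 93.80 kt.
Cyclone Tico: ΔP = 44; V ≈ 6.3 × 44^0.661 ≈ 76.85 kt.
Difference ≈ 93.80 − 76.85 = 16.95 → 17 kt.

17 kt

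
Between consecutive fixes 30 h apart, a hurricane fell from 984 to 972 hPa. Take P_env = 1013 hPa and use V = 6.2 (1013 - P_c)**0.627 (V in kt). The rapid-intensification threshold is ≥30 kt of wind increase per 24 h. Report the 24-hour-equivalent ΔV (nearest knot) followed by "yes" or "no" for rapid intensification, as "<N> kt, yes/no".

10 kt, no

V₁: ΔP = 29, V ≈ 6.2 × 29^0.627 ≈ 51.21 kt.
V₂: ΔP = 41, V ≈ 6.2 × 41^0.627 ≈ 63.62 kt.
ΔV over 30 h = 12.41 kt → 24 h equivalent = 12.41 × 24/30 ≈ 9.93 kt.
10 kt < 30 kt ⇒ not rapid intensification.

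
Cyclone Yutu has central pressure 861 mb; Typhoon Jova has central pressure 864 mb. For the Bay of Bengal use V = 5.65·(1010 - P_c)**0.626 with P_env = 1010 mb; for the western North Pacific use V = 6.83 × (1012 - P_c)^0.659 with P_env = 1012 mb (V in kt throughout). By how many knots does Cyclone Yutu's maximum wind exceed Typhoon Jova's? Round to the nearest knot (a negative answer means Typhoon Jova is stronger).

-54 kt

Cyclone Yutu: ΔP = 149; V ≈ 5.65 × 149^0.626 ≈ 129.56 kt.
Typhoon Jova: ΔP = 148; V ≈ 6.83 × 148^0.659 ≈ 183.92 kt.
Difference ≈ 129.56 − 183.92 = -54.36 → -54 kt.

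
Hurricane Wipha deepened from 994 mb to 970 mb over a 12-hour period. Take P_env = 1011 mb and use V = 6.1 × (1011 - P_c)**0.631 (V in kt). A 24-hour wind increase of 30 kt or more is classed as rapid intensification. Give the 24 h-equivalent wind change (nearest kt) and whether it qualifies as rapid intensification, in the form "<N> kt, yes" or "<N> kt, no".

54 kt, yes

V₁: ΔP = 17, V ≈ 6.1 × 17^0.631 ≈ 36.45 kt.
V₂: ΔP = 41, V ≈ 6.1 × 41^0.631 ≈ 63.53 kt.
ΔV over 12 h = 27.08 kt → 24 h equivalent = 27.08 × 24/12 ≈ 54.16 kt.
54 kt ≥ 30 kt ⇒ rapid intensification.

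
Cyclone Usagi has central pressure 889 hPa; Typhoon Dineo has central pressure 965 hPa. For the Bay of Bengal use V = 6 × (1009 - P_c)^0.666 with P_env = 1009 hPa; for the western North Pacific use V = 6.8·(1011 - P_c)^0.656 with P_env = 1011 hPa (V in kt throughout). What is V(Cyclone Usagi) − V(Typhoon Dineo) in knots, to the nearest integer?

62 kt

Cyclone Usagi: ΔP = 120; V ≈ 6 × 120^0.666 ≈ 145.51 kt.
Typhoon Dineo: ΔP = 46; V ≈ 6.8 × 46^0.656 ≈ 83.81 kt.
Difference ≈ 145.51 − 83.81 = 61.70 → 62 kt.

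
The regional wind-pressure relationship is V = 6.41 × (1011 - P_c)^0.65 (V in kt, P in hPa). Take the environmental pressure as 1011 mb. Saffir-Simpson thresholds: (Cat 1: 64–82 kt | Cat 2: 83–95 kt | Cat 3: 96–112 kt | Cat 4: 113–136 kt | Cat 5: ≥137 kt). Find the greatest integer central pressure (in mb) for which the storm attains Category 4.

Category 4 begins at V = 113 kt.
Required ΔP = (113/6.41)^(1/0.65) = 17.629^1.538 ≈ 82.65 mb.
P_c ≤ 1011 − 82.65 = 928.35, so the highest integer P_c is 928 mb.

928 mb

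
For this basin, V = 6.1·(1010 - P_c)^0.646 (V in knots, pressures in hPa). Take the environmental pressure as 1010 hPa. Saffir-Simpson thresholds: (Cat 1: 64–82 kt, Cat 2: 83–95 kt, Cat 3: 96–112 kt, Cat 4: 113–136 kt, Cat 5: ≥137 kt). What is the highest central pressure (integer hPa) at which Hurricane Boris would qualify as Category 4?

Category 4 begins at V = 113 kt.
Required ΔP = (113/6.1)^(1/0.646) = 18.525^1.548 ≈ 91.72 hPa.
P_c ≤ 1010 − 91.72 = 918.28, so the highest integer P_c is 918 hPa.

918 hPa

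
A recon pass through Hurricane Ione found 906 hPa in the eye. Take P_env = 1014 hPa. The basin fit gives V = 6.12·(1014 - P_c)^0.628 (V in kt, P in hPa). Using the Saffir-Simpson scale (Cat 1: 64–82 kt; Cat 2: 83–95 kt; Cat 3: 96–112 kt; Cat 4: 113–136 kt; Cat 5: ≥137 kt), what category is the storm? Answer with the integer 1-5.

4

ΔP = 1014 − 906 = 108 hPa.
V ≈ 6.12 × 108^0.628 = 6.12 × 18.92 ≈ 116 kt.
116 kt falls in the Category 4 band.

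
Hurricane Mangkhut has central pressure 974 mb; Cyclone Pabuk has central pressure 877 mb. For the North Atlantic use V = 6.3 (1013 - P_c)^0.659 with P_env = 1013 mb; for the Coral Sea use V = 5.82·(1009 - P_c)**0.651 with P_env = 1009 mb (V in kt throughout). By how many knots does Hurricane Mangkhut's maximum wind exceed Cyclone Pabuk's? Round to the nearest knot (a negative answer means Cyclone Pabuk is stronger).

Hurricane Mangkhut: ΔP = 39; V ≈ 6.3 × 39^0.659 ≈ 70.45 kt.
Cyclone Pabuk: ΔP = 132; V ≈ 5.82 × 132^0.651 ≈ 139.77 kt.
Difference ≈ 70.45 − 139.77 = -69.32 → -69 kt.

-69 kt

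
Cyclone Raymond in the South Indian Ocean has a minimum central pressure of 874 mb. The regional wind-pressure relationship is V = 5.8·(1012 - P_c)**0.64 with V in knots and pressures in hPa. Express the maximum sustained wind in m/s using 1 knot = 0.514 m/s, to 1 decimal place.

ΔP = 1012 − 874 = 138 mb.
V ≈ 5.8 × 138^0.64 = 5.8 × 23.417 ≈ 135.816 kt.
135.816 × 0.514 ≈ 69.81 m/s → 69.8 m/s.

69.8 m/s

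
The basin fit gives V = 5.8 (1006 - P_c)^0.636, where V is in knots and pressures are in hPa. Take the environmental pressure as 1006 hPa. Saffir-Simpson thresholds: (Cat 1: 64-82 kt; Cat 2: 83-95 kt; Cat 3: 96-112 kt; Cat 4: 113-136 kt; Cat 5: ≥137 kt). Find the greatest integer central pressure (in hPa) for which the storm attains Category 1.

962 hPa

Category 1 begins at V = 64 kt.
Required ΔP = (64/5.8)^(1/0.636) = 11.034^1.572 ≈ 43.61 hPa.
P_c ≤ 1006 − 43.61 = 962.39, so the highest integer P_c is 962 hPa.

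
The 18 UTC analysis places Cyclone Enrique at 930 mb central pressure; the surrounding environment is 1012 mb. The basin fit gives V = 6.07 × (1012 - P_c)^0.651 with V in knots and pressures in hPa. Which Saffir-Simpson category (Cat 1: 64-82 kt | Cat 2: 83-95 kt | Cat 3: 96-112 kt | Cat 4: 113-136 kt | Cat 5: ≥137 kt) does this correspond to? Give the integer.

ΔP = 1012 − 930 = 82 mb.
V ≈ 6.07 × 82^0.651 = 6.07 × 17.62 ≈ 107 kt.
107 kt falls in the Category 3 band.

3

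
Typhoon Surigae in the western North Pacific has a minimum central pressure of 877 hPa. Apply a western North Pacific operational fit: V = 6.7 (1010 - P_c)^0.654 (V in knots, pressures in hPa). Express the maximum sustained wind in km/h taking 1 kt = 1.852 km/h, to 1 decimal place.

ΔP = 1010 − 877 = 133 hPa.
V ≈ 6.7 × 133^0.654 = 6.7 × 24.491 ≈ 164.087 kt.
164.087 × 1.852 ≈ 303.89 km/h → 303.9 km/h.

303.9 km/h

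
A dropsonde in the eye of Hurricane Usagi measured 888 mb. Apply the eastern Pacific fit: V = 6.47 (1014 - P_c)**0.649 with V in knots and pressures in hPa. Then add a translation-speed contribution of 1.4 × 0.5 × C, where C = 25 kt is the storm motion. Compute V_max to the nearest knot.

167 kt

ΔP = 1014 − 888 = 126 mb.
126^0.649 ≈ 23.075.
V ≈ 6.47 × 23.075 ≈ 149.3 kt.
Translation term: 1.4 × 0.5 × 25 = 17.5 kt.
Corrected V ≈ 166.8 kt → 167 kt.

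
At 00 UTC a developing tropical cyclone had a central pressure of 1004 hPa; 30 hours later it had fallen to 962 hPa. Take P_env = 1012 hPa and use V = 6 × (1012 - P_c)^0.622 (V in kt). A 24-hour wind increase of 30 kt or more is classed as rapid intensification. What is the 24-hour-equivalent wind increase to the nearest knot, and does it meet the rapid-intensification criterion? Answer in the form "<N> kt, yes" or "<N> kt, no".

37 kt, yes

V₁: ΔP = 8, V ≈ 6 × 8^0.622 ≈ 21.87 kt.
V₂: ΔP = 50, V ≈ 6 × 50^0.622 ≈ 68.38 kt.
ΔV over 30 h = 46.51 kt → 24 h equivalent = 46.51 × 24/30 ≈ 37.21 kt.
37 kt ≥ 30 kt ⇒ rapid intensification.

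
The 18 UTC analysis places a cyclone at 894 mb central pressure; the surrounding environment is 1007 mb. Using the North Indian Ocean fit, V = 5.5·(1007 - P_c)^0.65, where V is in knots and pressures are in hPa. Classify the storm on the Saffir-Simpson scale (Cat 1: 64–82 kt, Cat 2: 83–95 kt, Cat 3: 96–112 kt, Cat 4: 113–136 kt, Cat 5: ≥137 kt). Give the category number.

4

ΔP = 1007 − 894 = 113 mb.
V ≈ 5.5 × 113^0.65 = 5.5 × 21.60 ≈ 119 kt.
119 kt falls in the Category 4 band.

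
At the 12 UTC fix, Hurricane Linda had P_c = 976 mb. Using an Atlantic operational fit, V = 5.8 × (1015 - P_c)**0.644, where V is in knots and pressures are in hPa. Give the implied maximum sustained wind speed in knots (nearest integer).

ΔP = 1015 − 976 = 39 mb.
39^0.644 ≈ 10.584.
V ≈ 5.8 × 10.584 ≈ 61.4 kt.

61 kt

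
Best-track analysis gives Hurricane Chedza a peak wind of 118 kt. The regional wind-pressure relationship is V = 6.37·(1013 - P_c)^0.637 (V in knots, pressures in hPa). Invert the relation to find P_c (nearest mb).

915 mb

ΔP = (V / 6.37)^(1/0.637) = (118/6.37)^1.570.
118/6.37 = 18.524; 18.524^1.570 ≈ 97.76 mb.
P_c = 1013 − 97.76 = 915.24 ≈ 915 mb.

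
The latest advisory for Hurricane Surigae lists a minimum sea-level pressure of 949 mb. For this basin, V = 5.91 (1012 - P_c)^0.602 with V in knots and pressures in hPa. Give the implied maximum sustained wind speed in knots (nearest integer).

ΔP = 1012 − 949 = 63 mb.
63^0.602 ≈ 12.112.
V ≈ 5.91 × 12.112 ≈ 71.6 kt.

72 kt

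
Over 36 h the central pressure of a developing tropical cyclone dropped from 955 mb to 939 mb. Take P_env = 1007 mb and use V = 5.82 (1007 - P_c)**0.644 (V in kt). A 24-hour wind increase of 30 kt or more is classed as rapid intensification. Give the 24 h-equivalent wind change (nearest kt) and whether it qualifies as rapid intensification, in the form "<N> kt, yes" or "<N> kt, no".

V₁: ΔP = 52, V ≈ 5.82 × 52^0.644 ≈ 74.14 kt.
V₂: ΔP = 68, V ≈ 5.82 × 68^0.644 ≈ 88.12 kt.
ΔV over 36 h = 13.98 kt → 24 h equivalent = 13.98 × 24/36 ≈ 9.32 kt.
9 kt < 30 kt ⇒ not rapid intensification.

9 kt, no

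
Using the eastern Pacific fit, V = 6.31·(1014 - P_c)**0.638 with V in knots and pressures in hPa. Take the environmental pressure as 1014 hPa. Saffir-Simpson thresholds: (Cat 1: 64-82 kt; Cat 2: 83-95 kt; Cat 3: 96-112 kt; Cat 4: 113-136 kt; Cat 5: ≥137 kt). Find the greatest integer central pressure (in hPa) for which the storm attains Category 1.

Category 1 begins at V = 64 kt.
Required ΔP = (64/6.31)^(1/0.638) = 10.143^1.567 ≈ 37.76 hPa.
P_c ≤ 1014 − 37.76 = 976.24, so the highest integer P_c is 976 hPa.

976 hPa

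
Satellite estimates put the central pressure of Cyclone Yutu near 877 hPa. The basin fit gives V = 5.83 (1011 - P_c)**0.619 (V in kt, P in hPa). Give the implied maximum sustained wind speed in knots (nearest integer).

121 kt

ΔP = 1011 − 877 = 134 hPa.
134^0.619 ≈ 20.734.
V ≈ 5.83 × 20.734 ≈ 120.9 kt.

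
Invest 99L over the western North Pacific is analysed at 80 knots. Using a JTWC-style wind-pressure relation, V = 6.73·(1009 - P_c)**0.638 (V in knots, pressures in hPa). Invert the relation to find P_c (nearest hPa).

961 hPa

ΔP = (V / 6.73)^(1/0.638) = (80/6.73)^1.567.
80/6.73 = 11.887; 11.887^1.567 ≈ 48.43 hPa.
P_c = 1009 − 48.43 = 960.57 ≈ 961 hPa.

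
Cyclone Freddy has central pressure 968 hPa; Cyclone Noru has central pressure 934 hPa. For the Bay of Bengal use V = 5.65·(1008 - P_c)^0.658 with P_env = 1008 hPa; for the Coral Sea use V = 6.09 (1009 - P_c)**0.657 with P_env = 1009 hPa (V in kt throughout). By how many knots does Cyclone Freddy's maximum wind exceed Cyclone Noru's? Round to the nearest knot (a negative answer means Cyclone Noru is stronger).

-40 kt

Cyclone Freddy: ΔP = 40; V ≈ 5.65 × 40^0.658 ≈ 64.00 kt.
Cyclone Noru: ΔP = 75; V ≈ 6.09 × 75^0.657 ≈ 103.88 kt.
Difference ≈ 64.00 − 103.88 = -39.88 → -40 kt.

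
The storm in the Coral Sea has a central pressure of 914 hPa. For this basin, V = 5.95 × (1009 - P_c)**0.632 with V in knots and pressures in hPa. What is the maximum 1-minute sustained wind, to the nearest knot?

106 kt

ΔP = 1009 − 914 = 95 hPa.
95^0.632 ≈ 17.780.
V ≈ 5.95 × 17.780 ≈ 105.8 kt.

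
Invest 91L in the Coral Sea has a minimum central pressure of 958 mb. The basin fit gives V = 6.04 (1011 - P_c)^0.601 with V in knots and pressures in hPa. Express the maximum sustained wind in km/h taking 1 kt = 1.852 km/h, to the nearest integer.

122 km/h

ΔP = 1011 − 958 = 53 mb.
V ≈ 6.04 × 53^0.601 = 6.04 × 10.872 ≈ 65.664 kt.
65.664 × 1.852 ≈ 121.61 km/h → 122 km/h.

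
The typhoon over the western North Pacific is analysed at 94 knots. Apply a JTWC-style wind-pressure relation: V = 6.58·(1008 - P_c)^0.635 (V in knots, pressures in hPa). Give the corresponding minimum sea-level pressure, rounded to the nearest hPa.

942 hPa

ΔP = (V / 6.58)^(1/0.635) = (94/6.58)^1.575.
94/6.58 = 14.286; 14.286^1.575 ≈ 65.88 hPa.
P_c = 1008 − 65.88 = 942.12 ≈ 942 hPa.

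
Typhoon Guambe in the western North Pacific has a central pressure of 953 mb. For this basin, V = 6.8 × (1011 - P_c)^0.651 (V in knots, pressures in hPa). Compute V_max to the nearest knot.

96 kt

ΔP = 1011 − 953 = 58 mb.
58^0.651 ≈ 14.060.
V ≈ 6.8 × 14.060 ≈ 95.6 kt.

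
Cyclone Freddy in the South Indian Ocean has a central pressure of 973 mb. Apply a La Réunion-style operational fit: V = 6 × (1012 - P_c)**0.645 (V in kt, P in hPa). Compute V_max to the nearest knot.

64 kt

ΔP = 1012 − 973 = 39 mb.
39^0.645 ≈ 10.623.
V ≈ 6 × 10.623 ≈ 63.7 kt.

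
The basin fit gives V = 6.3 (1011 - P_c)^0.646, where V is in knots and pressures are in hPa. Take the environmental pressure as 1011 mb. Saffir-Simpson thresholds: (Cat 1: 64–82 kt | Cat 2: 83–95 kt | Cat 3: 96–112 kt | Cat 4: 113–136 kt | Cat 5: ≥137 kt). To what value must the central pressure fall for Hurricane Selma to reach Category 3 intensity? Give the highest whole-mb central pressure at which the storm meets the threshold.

943 mb

Category 3 begins at V = 96 kt.
Required ΔP = (96/6.3)^(1/0.646) = 15.238^1.548 ≈ 67.79 mb.
P_c ≤ 1011 − 67.79 = 943.21, so the highest integer P_c is 943 mb.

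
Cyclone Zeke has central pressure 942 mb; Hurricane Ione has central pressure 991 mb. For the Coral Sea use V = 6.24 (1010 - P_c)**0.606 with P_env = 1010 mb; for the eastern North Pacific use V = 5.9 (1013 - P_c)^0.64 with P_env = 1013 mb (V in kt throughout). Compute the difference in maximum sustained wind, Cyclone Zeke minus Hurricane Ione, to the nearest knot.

38 kt

Cyclone Zeke: ΔP = 68; V ≈ 6.24 × 68^0.606 ≈ 80.48 kt.
Hurricane Ione: ΔP = 22; V ≈ 5.9 × 22^0.64 ≈ 42.66 kt.
Difference ≈ 80.48 − 42.66 = 37.82 → 38 kt.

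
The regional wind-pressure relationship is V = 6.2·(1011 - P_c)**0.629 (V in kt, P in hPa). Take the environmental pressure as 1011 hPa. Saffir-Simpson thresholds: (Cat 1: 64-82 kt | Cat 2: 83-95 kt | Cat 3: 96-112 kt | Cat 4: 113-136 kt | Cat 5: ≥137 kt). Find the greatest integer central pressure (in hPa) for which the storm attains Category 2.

949 hPa

Category 2 begins at V = 83 kt.
Required ΔP = (83/6.2)^(1/0.629) = 13.387^1.590 ≈ 61.83 hPa.
P_c ≤ 1011 − 61.83 = 949.17, so the highest integer P_c is 949 hPa.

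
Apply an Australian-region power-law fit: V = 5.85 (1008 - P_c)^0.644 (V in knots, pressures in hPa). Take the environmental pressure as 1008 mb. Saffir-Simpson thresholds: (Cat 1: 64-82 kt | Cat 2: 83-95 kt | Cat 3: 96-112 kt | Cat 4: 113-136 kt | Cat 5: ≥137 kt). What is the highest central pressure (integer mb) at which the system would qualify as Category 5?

Category 5 begins at V = 137 kt.
Required ΔP = (137/5.85)^(1/0.644) = 23.419^1.553 ≈ 133.86 mb.
P_c ≤ 1008 − 133.86 = 874.14, so the highest integer P_c is 874 mb.

874 mb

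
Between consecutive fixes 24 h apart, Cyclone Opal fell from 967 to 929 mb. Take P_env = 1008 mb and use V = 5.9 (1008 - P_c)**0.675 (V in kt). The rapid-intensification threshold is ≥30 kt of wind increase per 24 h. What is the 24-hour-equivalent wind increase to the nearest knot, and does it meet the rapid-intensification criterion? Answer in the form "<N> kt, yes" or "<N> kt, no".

40 kt, yes

V₁: ΔP = 41, V ≈ 5.9 × 41^0.675 ≈ 72.36 kt.
V₂: ΔP = 79, V ≈ 5.9 × 79^0.675 ≈ 112.65 kt.
ΔV over 24 h = 40.29 kt → 24 h equivalent = 40.29 × 24/24 ≈ 40.29 kt.
40 kt ≥ 30 kt ⇒ rapid intensification.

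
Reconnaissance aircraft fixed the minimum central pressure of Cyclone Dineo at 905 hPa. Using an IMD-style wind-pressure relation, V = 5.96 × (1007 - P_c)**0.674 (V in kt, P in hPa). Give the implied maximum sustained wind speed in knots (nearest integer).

135 kt

ΔP = 1007 − 905 = 102 hPa.
102^0.674 ≈ 22.584.
V ≈ 5.96 × 22.584 ≈ 134.6 kt.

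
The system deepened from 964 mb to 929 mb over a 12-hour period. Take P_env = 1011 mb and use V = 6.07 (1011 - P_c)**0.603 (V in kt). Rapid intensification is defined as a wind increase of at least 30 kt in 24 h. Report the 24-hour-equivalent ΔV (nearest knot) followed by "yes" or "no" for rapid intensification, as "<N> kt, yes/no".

49 kt, yes

V₁: ΔP = 47, V ≈ 6.07 × 47^0.603 ≈ 61.87 kt.
V₂: ΔP = 82, V ≈ 6.07 × 82^0.603 ≈ 86.54 kt.
ΔV over 12 h = 24.67 kt → 24 h equivalent = 24.67 × 24/12 ≈ 49.34 kt.
49 kt ≥ 30 kt ⇒ rapid intensification.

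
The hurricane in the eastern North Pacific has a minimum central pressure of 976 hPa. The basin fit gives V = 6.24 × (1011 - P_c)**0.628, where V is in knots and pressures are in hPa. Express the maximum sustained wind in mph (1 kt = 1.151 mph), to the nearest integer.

67 mph

ΔP = 1011 − 976 = 35 hPa.
V ≈ 6.24 × 35^0.628 = 6.24 × 9.326 ≈ 58.191 kt.
58.191 × 1.151 ≈ 66.98 mph → 67 mph.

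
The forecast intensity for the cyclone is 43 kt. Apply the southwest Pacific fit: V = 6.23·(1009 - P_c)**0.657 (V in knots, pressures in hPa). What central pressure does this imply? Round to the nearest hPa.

990 hPa

ΔP = (V / 6.23)^(1/0.657) = (43/6.23)^1.522.
43/6.23 = 6.902; 6.902^1.522 ≈ 18.92 hPa.
P_c = 1009 − 18.92 = 990.08 ≈ 990 hPa.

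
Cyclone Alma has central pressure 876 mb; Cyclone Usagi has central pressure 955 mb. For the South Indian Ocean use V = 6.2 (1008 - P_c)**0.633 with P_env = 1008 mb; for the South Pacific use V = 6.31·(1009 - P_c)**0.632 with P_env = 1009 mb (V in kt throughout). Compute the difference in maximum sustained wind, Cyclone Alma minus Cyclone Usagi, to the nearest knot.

58 kt

Cyclone Alma: ΔP = 132; V ≈ 6.2 × 132^0.633 ≈ 136.37 kt.
Cyclone Usagi: ΔP = 54; V ≈ 6.31 × 54^0.632 ≈ 78.51 kt.
Difference ≈ 136.37 − 78.51 = 57.86 → 58 kt.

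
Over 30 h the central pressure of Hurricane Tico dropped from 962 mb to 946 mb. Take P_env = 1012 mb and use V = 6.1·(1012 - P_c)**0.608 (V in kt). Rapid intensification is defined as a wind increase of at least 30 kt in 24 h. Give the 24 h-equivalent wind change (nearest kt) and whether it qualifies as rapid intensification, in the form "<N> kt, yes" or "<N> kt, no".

10 kt, no

V₁: ΔP = 50, V ≈ 6.1 × 50^0.608 ≈ 65.81 kt.
V₂: ΔP = 66, V ≈ 6.1 × 66^0.608 ≈ 77.91 kt.
ΔV over 30 h = 12.10 kt → 24 h equivalent = 12.10 × 24/30 ≈ 9.68 kt.
10 kt < 30 kt ⇒ not rapid intensification.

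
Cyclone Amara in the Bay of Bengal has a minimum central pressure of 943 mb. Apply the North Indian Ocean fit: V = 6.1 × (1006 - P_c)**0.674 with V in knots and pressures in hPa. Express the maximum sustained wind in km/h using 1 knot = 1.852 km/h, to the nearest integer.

ΔP = 1006 − 943 = 63 mb.
V ≈ 6.1 × 63^0.674 = 6.1 × 16.321 ≈ 99.560 kt.
99.560 × 1.852 ≈ 184.39 km/h → 184 km/h.

184 km/h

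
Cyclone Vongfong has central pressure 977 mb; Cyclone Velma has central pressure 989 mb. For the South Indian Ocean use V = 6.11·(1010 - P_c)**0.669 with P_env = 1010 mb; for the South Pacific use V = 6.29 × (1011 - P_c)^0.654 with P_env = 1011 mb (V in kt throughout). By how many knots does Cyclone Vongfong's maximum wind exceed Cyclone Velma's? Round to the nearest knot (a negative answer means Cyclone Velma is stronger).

16 kt

Cyclone Vongfong: ΔP = 33; V ≈ 6.11 × 33^0.669 ≈ 63.38 kt.
Cyclone Velma: ΔP = 22; V ≈ 6.29 × 22^0.654 ≈ 47.49 kt.
Difference ≈ 63.38 − 47.49 = 15.89 → 16 kt.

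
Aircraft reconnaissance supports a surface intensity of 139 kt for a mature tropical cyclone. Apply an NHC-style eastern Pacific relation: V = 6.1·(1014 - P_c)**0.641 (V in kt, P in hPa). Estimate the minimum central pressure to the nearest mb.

ΔP = (V / 6.1)^(1/0.641) = (139/6.1)^1.560.
139/6.1 = 22.787; 22.787^1.560 ≈ 131.24 mb.
P_c = 1014 − 131.24 = 882.76 ≈ 883 mb.

883 mb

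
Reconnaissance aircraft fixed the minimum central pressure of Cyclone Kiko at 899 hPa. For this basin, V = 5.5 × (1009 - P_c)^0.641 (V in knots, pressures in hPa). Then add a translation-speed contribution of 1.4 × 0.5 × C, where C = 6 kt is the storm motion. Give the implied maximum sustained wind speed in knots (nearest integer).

ΔP = 1009 − 899 = 110 hPa.
110^0.641 ≈ 20.349.
V ≈ 5.5 × 20.349 ≈ 111.9 kt.
Translation term: 1.4 × 0.5 × 6 = 4.2 kt.
Corrected V ≈ 116.1 kt → 116 kt.

116 kt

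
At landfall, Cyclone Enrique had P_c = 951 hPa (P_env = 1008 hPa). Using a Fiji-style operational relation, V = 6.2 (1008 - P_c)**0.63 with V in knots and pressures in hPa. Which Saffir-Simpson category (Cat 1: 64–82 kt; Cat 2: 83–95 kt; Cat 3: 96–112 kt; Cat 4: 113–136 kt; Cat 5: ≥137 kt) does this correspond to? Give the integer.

ΔP = 1008 − 951 = 57 hPa.
V ≈ 6.2 × 57^0.63 = 6.2 × 12.77 ≈ 79 kt.
79 kt falls in the Category 1 band.

1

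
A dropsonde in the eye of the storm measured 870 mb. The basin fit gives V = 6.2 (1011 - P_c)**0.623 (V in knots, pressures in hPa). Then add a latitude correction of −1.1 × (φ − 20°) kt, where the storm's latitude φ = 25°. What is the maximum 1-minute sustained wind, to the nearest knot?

130 kt

ΔP = 1011 − 870 = 141 mb.
141^0.623 ≈ 21.825.
V ≈ 6.2 × 21.825 ≈ 135.3 kt.
Latitude correction: −1.1 × (25 − 20) = -5.5 kt.
Corrected V ≈ 129.8 kt → 130 kt.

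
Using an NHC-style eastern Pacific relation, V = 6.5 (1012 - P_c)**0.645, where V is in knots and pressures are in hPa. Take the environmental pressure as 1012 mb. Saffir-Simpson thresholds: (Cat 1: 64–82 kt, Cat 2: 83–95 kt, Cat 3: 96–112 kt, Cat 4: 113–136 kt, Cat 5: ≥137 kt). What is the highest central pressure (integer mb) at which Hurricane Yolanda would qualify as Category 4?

Category 4 begins at V = 113 kt.
Required ΔP = (113/6.5)^(1/0.645) = 17.385^1.550 ≈ 83.70 mb.
P_c ≤ 1012 − 83.70 = 928.30, so the highest integer P_c is 928 mb.

928 mb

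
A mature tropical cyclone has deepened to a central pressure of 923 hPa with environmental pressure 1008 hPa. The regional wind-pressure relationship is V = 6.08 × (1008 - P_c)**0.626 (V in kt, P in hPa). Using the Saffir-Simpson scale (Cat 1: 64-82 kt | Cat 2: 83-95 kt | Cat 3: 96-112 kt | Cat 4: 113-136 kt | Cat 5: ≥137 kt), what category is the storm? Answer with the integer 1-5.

ΔP = 1008 − 923 = 85 hPa.
V ≈ 6.08 × 85^0.626 = 6.08 × 16.14 ≈ 98 kt.
98 kt falls in the Category 3 band.

3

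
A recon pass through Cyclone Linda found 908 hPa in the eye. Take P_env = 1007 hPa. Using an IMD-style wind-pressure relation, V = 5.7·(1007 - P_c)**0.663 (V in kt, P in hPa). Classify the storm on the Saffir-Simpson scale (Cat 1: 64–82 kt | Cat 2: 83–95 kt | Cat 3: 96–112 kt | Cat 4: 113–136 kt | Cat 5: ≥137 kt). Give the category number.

ΔP = 1007 − 908 = 99 hPa.
V ≈ 5.7 × 99^0.663 = 5.7 × 21.04 ≈ 120 kt.
120 kt falls in the Category 4 band.

4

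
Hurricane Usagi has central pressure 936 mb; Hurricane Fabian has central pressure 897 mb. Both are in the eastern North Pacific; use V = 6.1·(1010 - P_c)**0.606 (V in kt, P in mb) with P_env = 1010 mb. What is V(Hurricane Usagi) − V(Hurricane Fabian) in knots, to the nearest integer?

-24 kt

Hurricane Usagi: ΔP = 74; V ≈ 6.1 × 74^0.606 ≈ 82.81 kt.
Hurricane Fabian: ΔP = 113; V ≈ 6.1 × 113^0.606 ≈ 107.03 kt.
Difference ≈ 82.81 − 107.03 = -24.22 → -24 kt.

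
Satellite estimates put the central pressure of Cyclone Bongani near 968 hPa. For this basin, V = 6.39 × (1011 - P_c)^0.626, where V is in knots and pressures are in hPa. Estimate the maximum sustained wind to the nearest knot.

67 kt

ΔP = 1011 − 968 = 43 hPa.
43^0.626 ≈ 10.533.
V ≈ 6.39 × 10.533 ≈ 67.3 kt.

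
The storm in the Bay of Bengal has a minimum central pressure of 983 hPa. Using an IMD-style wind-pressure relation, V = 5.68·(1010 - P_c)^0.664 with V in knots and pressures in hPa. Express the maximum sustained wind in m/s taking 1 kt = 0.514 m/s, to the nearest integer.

ΔP = 1010 − 983 = 27 hPa.
V ≈ 5.68 × 27^0.664 = 5.68 × 8.921 ≈ 50.673 kt.
50.673 × 0.514 ≈ 26.05 m/s → 26 m/s.

26 m/s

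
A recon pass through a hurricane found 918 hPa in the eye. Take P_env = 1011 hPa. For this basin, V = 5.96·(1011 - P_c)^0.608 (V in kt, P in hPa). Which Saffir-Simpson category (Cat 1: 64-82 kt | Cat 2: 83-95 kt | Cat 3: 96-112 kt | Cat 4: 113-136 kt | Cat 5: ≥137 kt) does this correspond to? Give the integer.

ΔP = 1011 − 918 = 93 hPa.
V ≈ 5.96 × 93^0.608 = 5.96 × 15.73 ≈ 94 kt.
94 kt falls in the Category 2 band.

2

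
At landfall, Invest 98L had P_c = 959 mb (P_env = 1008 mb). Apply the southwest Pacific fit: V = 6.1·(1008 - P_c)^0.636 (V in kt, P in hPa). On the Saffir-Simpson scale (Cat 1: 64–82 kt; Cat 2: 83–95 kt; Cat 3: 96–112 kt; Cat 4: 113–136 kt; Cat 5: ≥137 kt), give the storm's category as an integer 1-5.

ΔP = 1008 − 959 = 49 mb.
V ≈ 6.1 × 49^0.636 = 6.1 × 11.88 ≈ 72 kt.
72 kt falls in the Category 1 band.

1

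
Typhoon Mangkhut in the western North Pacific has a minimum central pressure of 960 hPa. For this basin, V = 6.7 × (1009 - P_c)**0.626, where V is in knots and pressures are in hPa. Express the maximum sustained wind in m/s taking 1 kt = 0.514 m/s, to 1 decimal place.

ΔP = 1009 − 960 = 49 hPa.
V ≈ 6.7 × 49^0.626 = 6.7 × 11.430 ≈ 76.584 kt.
76.584 × 0.514 ≈ 39.36 m/s → 39.4 m/s.

39.4 m/s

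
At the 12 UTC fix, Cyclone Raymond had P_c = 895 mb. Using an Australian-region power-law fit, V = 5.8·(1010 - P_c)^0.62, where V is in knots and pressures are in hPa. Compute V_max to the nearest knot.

ΔP = 1010 − 895 = 115 mb.
115^0.62 ≈ 18.951.
V ≈ 5.8 × 18.951 ≈ 109.9 kt.

110 kt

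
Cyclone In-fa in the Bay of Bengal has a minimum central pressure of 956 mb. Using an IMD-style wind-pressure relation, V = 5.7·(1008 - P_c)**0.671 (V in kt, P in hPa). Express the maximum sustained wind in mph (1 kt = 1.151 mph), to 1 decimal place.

93.0 mph

ΔP = 1008 − 956 = 52 mb.
V ≈ 5.7 × 52^0.671 = 5.7 × 14.172 ≈ 80.782 kt.
80.782 × 1.151 ≈ 92.98 mph → 93.0 mph.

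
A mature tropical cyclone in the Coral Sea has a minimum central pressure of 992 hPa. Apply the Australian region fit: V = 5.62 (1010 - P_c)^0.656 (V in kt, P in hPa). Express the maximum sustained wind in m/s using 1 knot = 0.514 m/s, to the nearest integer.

19 m/s

ΔP = 1010 − 992 = 18 hPa.
V ≈ 5.62 × 18^0.656 = 5.62 × 6.660 ≈ 37.428 kt.
37.428 × 0.514 ≈ 19.24 m/s → 19 m/s.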